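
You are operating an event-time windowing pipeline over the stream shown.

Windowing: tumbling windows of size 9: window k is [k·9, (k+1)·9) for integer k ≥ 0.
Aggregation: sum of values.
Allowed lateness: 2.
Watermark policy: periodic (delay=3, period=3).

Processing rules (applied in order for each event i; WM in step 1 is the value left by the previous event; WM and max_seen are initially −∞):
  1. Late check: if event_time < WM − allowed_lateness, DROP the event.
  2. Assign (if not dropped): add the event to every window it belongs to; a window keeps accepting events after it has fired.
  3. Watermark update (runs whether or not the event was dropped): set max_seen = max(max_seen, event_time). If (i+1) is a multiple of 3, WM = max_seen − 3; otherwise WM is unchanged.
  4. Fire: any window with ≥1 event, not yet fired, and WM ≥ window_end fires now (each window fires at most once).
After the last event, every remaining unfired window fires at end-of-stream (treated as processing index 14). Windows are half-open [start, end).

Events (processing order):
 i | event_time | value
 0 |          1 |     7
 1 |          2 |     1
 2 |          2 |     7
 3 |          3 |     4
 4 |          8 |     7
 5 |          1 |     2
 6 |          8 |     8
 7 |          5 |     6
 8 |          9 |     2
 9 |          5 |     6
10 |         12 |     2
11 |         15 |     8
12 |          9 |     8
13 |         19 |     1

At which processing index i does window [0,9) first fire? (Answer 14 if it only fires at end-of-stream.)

11

i=0 t=1 v=7: → [0,9); WM=−∞
i=1 t=2 v=1: → [0,9); WM=−∞
i=2 t=2 v=7: → [0,9); WM=-1
i=3 t=3 v=4: → [0,9); WM=-1
i=4 t=8 v=7: → [0,9); WM=-1
i=5 t=1 v=2: → [0,9); WM=5
i=6 t=8 v=8: → [0,9); WM=5
i=7 t=5 v=6: → [0,9); WM=5
i=8 t=9 v=2: → [9,18); WM=6
i=9 t=5 v=6: → [0,9); WM=6
i=10 t=12 v=2: → [9,18); WM=6
i=11 t=15 v=8: → [9,18); WM=12; [0,9) fires=48
i=12 t=9 v=8: DROP (t<12-2); WM=12
i=13 t=19 v=1: → [18,27); WM=12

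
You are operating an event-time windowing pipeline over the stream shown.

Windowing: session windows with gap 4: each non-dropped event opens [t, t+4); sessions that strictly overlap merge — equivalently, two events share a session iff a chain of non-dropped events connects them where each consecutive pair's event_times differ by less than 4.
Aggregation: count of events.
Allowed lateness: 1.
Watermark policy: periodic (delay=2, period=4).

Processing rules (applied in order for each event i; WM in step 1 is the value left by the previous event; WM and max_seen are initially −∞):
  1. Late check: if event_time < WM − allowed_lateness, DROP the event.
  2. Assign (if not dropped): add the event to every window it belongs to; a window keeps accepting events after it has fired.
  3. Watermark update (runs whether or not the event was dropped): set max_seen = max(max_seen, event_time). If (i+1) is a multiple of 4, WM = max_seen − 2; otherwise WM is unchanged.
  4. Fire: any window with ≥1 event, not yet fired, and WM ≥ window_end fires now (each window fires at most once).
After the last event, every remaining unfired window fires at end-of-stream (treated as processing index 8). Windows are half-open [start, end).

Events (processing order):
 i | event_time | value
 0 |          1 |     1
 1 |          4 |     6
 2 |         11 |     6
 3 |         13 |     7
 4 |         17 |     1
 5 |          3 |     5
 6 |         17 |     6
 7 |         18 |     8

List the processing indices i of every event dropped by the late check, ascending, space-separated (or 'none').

i=0 t=1 v=1: → [1,5); WM=−∞
i=1 t=4 v=6: → [1,8); WM=−∞
i=2 t=11 v=6: → [11,15); WM=−∞
i=3 t=13 v=7: → [11,17); WM=11
i=4 t=17 v=1: → [17,21); WM=11
i=5 t=3 v=5: DROP (t<11-1); WM=11
i=6 t=17 v=6: → [17,21); WM=11
i=7 t=18 v=8: → [17,22); WM=16

5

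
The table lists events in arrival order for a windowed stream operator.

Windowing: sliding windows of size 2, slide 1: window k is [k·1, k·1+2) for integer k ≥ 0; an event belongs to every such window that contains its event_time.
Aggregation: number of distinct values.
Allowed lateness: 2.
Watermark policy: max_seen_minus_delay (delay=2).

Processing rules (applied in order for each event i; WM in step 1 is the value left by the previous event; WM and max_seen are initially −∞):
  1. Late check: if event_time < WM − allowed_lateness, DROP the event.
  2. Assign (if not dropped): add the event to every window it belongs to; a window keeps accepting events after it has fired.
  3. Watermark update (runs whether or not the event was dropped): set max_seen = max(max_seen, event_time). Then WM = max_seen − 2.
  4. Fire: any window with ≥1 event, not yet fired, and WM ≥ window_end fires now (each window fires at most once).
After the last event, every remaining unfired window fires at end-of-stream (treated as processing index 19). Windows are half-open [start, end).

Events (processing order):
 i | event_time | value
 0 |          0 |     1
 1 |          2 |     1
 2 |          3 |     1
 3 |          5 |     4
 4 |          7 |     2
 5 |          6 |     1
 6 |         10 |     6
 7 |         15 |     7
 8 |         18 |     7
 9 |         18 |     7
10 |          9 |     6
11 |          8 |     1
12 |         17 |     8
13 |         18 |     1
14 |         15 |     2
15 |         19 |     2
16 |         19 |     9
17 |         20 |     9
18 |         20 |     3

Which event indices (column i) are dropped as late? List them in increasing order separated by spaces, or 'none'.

i=0 t=0 v=1: → [0,2); WM=-2
i=1 t=2 v=1: → [2,4),[1,3); WM=0
i=2 t=3 v=1: → [3,5),[2,4); WM=1
i=3 t=5 v=4: → [5,7),[4,6); WM=3; [0,2) fires=1 [1,3) fires=1
i=4 t=7 v=2: → [7,9),[6,8); WM=5; [2,4) fires=1 [3,5) fires=1
i=5 t=6 v=1: → [6,8),[5,7); WM=5
i=6 t=10 v=6: → [10,12),[9,11); WM=8; [4,6) fires=1 [5,7) fires=2 [6,8) fires=2
i=7 t=15 v=7: → [15,17),[14,16); WM=13; [7,9) fires=1 [9,11) fires=1 [10,12) fires=1
i=8 t=18 v=7: → [18,20),[17,19); WM=16; [14,16) fires=1
i=9 t=18 v=7: → [18,20),[17,19); WM=16
i=10 t=9 v=6: DROP (t<16-2); WM=16
i=11 t=8 v=1: DROP (t<16-2); WM=16
i=12 t=17 v=8: → [17,19),[16,18); WM=16
i=13 t=18 v=1: → [18,20),[17,19); WM=16
i=14 t=15 v=2: → [15,17),[14,16); WM=16
i=15 t=19 v=2: → [19,21),[18,20); WM=17; [15,17) fires=2
i=16 t=19 v=9: → [19,21),[18,20); WM=17
i=17 t=20 v=9: → [20,22),[19,21); WM=18; [16,18) fires=1
i=18 t=20 v=3: → [20,22),[19,21); WM=18

10 11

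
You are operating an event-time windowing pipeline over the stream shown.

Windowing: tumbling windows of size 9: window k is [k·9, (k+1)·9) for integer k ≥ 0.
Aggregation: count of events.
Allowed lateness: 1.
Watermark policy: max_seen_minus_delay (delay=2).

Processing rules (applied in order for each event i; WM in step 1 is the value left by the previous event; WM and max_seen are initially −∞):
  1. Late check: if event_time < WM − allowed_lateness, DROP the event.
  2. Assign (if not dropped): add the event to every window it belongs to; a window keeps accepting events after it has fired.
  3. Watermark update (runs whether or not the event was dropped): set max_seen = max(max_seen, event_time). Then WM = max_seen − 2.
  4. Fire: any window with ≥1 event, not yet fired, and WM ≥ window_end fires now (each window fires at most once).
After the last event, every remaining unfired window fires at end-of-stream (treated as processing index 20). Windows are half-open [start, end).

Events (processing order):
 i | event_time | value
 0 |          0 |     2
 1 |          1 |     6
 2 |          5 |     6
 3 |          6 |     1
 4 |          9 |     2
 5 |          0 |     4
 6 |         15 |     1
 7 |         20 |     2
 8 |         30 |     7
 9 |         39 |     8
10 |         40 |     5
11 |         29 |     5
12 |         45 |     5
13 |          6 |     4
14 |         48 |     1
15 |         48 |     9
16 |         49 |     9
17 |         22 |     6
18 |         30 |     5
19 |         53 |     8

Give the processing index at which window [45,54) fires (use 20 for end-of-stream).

i=0 t=0 v=2: → [0,9); WM=-2
i=1 t=1 v=6: → [0,9); WM=-1
i=2 t=5 v=6: → [0,9); WM=3
i=3 t=6 v=1: → [0,9); WM=4
i=4 t=9 v=2: → [9,18); WM=7
i=5 t=0 v=4: DROP (t<7-1); WM=7
i=6 t=15 v=1: → [9,18); WM=13; [0,9) fires=4
i=7 t=20 v=2: → [18,27); WM=18; [9,18) fires=2
i=8 t=30 v=7: → [27,36); WM=28; [18,27) fires=1
i=9 t=39 v=8: → [36,45); WM=37; [27,36) fires=1
i=10 t=40 v=5: → [36,45); WM=38
i=11 t=29 v=5: DROP (t<38-1); WM=38
i=12 t=45 v=5: → [45,54); WM=43
i=13 t=6 v=4: DROP (t<43-1); WM=43
i=14 t=48 v=1: → [45,54); WM=46; [36,45) fires=2
i=15 t=48 v=9: → [45,54); WM=46
i=16 t=49 v=9: → [45,54); WM=47
i=17 t=22 v=6: DROP (t<47-1); WM=47
i=18 t=30 v=5: DROP (t<47-1); WM=47
i=19 t=53 v=8: → [45,54); WM=51

20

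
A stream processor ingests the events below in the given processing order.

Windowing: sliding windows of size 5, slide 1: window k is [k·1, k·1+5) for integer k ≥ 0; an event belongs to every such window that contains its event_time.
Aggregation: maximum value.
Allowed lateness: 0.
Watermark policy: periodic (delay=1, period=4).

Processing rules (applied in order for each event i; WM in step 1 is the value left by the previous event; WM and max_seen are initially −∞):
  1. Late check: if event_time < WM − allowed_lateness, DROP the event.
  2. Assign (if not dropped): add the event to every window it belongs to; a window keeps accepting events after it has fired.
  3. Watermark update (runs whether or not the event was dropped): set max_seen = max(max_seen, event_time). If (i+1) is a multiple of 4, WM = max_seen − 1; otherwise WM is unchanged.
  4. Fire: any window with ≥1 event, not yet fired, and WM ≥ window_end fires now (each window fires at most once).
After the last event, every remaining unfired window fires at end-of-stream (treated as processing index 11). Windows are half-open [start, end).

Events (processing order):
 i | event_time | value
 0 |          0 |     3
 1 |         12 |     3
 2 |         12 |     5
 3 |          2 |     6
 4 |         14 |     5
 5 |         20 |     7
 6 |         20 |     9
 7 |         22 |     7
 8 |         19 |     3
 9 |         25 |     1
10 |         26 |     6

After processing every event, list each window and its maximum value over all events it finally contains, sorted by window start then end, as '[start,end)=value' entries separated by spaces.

i=0 t=0 v=3: → [0,5); WM=−∞
i=1 t=12 v=3: → [12,17),[11,16),[10,15),[9,14),[8,13); WM=−∞
i=2 t=12 v=5: → [12,17),[11,16),[10,15),[9,14),[8,13); WM=−∞
i=3 t=2 v=6: → [2,7),[1,6),[0,5); WM=11; [0,5) fires=6 [1,6) fires=6 [2,7) fires=6
i=4 t=14 v=5: → [14,19),[13,18),[12,17),[11,16),[10,15); WM=11
i=5 t=20 v=7: → [20,25),[19,24),[18,23),[17,22),[16,21); WM=11
i=6 t=20 v=9: → [20,25),[19,24),[18,23),[17,22),[16,21); WM=11
i=7 t=22 v=7: → [22,27),[21,26),[20,25),[19,24),[18,23); WM=21; [8,13) fires=5 [9,14) fires=5 [10,15) fires=5 [11,16) fires=5 [12,17) fires=5 [13,18) fires=5 [14,19) fires=5 [16,21) fires=9
i=8 t=19 v=3: DROP (t<21-0); WM=21
i=9 t=25 v=1: → [25,30),[24,29),[23,28),[22,27),[21,26); WM=21
i=10 t=26 v=6: → [26,31),[25,30),[24,29),[23,28),[22,27); WM=21

[0,5)=6 [1,6)=6 [2,7)=6 [8,13)=5 [9,14)=5 [10,15)=5 [11,16)=5 [12,17)=5 [13,18)=5 [14,19)=5 [16,21)=9 [17,22)=9 [18,23)=9 [19,24)=9 [20,25)=9 [21,26)=7 [22,27)=7 [23,28)=6 [24,29)=6 [25,30)=6 [26,31)=6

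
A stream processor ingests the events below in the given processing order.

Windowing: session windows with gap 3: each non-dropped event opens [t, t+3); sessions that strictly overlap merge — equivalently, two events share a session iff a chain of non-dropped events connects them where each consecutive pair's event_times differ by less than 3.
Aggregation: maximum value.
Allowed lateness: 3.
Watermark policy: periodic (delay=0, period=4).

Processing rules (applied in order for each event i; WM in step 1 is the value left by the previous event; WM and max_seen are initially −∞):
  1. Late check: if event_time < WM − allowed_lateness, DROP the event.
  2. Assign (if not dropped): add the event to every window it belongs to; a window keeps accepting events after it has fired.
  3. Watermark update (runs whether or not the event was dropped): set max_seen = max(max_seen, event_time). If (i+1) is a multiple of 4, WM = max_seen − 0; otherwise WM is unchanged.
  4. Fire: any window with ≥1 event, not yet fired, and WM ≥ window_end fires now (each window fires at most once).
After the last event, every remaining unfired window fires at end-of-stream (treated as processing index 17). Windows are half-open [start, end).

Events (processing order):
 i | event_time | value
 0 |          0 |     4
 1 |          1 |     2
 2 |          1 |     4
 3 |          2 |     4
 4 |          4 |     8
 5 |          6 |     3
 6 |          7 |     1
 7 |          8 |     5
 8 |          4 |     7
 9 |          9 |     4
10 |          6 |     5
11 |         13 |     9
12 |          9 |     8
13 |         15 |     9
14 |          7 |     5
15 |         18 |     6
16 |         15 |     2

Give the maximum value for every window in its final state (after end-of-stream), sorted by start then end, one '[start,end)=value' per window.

[0,12)=8 [13,18)=9 [18,21)=6

i=0 t=0 v=4: → [0,3); WM=−∞
i=1 t=1 v=2: → [0,4); WM=−∞
i=2 t=1 v=4: → [0,4); WM=−∞
i=3 t=2 v=4: → [0,5); WM=2
i=4 t=4 v=8: → [0,7); WM=2
i=5 t=6 v=3: → [0,9); WM=2
i=6 t=7 v=1: → [0,10); WM=2
i=7 t=8 v=5: → [0,11); WM=8
i=8 t=4 v=7: DROP (t<8-3); WM=8
i=9 t=9 v=4: → [0,12); WM=8
i=10 t=6 v=5: → [0,12); WM=8
i=11 t=13 v=9: → [13,16); WM=13
i=12 t=9 v=8: DROP (t<13-3); WM=13
i=13 t=15 v=9: → [13,18); WM=13
i=14 t=7 v=5: DROP (t<13-3); WM=13
i=15 t=18 v=6: → [18,21); WM=18
i=16 t=15 v=2: → [13,18); WM=18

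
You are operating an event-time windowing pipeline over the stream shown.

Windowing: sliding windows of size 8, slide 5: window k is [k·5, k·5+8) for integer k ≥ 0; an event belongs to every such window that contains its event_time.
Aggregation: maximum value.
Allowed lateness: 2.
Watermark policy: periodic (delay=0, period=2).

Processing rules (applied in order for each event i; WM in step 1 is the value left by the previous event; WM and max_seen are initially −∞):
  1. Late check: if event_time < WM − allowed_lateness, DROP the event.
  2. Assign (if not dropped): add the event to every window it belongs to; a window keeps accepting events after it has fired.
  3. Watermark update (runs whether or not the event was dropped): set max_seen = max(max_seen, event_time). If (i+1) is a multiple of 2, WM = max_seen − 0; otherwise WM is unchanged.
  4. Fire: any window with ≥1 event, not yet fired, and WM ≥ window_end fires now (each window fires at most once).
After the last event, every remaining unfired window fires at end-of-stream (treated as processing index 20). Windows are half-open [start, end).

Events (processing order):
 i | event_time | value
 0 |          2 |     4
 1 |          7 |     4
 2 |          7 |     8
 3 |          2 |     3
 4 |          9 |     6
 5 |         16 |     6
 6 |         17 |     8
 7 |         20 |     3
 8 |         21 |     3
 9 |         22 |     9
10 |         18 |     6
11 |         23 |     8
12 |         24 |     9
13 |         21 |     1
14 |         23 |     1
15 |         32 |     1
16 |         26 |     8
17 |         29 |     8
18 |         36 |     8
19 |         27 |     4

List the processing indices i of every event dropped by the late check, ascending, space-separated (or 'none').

i=0 t=2 v=4: → [0,8); WM=−∞
i=1 t=7 v=4: → [5,13),[0,8); WM=7
i=2 t=7 v=8: → [5,13),[0,8); WM=7
i=3 t=2 v=3: DROP (t<7-2); WM=7
i=4 t=9 v=6: → [5,13); WM=7
i=5 t=16 v=6: → [15,23),[10,18); WM=16; [0,8) fires=8 [5,13) fires=8
i=6 t=17 v=8: → [15,23),[10,18); WM=16
i=7 t=20 v=3: → [20,28),[15,23); WM=20; [10,18) fires=8
i=8 t=21 v=3: → [20,28),[15,23); WM=20
i=9 t=22 v=9: → [20,28),[15,23); WM=22
i=10 t=18 v=6: DROP (t<22-2); WM=22
i=11 t=23 v=8: → [20,28); WM=23; [15,23) fires=9
i=12 t=24 v=9: → [20,28); WM=23
i=13 t=21 v=1: → [20,28),[15,23); WM=24
i=14 t=23 v=1: → [20,28); WM=24
i=15 t=32 v=1: → [30,38),[25,33); WM=32; [20,28) fires=9
i=16 t=26 v=8: DROP (t<32-2); WM=32
i=17 t=29 v=8: DROP (t<32-2); WM=32
i=18 t=36 v=8: → [35,43),[30,38); WM=32
i=19 t=27 v=4: DROP (t<32-2); WM=36; [25,33) fires=1

3 10 16 17 19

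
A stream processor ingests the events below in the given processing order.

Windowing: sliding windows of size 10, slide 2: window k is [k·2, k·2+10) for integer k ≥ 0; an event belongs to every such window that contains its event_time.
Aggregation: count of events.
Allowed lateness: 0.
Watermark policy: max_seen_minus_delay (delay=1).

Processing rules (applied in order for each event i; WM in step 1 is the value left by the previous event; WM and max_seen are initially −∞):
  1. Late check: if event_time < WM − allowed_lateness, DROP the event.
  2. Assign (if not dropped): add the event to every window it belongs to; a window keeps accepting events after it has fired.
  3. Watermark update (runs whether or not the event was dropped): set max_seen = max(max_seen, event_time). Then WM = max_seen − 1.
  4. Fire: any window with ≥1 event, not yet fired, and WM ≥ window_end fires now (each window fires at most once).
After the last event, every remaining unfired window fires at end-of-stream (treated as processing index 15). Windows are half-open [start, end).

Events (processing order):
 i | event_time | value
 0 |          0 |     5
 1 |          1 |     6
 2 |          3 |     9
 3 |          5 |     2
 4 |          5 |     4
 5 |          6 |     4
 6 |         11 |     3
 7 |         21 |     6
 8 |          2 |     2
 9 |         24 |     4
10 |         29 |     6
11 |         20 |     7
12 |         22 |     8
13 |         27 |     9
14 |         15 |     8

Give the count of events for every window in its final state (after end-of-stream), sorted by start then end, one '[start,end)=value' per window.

i=0 t=0 v=5: → [0,10); WM=-1
i=1 t=1 v=6: → [0,10); WM=0
i=2 t=3 v=9: → [2,12),[0,10); WM=2
i=3 t=5 v=2: → [4,14),[2,12),[0,10); WM=4
i=4 t=5 v=4: → [4,14),[2,12),[0,10); WM=4
i=5 t=6 v=4: → [6,16),[4,14),[2,12),[0,10); WM=5
i=6 t=11 v=3: → [10,20),[8,18),[6,16),[4,14),[2,12); WM=10; [0,10) fires=6
i=7 t=21 v=6: → [20,30),[18,28),[16,26),[14,24),[12,22); WM=20; [2,12) fires=5 [4,14) fires=4 [6,16) fires=2 [8,18) fires=1 [10,20) fires=1
i=8 t=2 v=2: DROP (t<20-0); WM=20
i=9 t=24 v=4: → [24,34),[22,32),[20,30),[18,28),[16,26); WM=23; [12,22) fires=1
i=10 t=29 v=6: → [28,38),[26,36),[24,34),[22,32),[20,30); WM=28; [14,24) fires=1 [16,26) fires=2 [18,28) fires=2
i=11 t=20 v=7: DROP (t<28-0); WM=28
i=12 t=22 v=8: DROP (t<28-0); WM=28
i=13 t=27 v=9: DROP (t<28-0); WM=28
i=14 t=15 v=8: DROP (t<28-0); WM=28

[0,10)=6 [2,12)=5 [4,14)=4 [6,16)=2 [8,18)=1 [10,20)=1 [12,22)=1 [14,24)=1 [16,26)=2 [18,28)=2 [20,30)=3 [22,32)=2 [24,34)=2 [26,36)=1 [28,38)=1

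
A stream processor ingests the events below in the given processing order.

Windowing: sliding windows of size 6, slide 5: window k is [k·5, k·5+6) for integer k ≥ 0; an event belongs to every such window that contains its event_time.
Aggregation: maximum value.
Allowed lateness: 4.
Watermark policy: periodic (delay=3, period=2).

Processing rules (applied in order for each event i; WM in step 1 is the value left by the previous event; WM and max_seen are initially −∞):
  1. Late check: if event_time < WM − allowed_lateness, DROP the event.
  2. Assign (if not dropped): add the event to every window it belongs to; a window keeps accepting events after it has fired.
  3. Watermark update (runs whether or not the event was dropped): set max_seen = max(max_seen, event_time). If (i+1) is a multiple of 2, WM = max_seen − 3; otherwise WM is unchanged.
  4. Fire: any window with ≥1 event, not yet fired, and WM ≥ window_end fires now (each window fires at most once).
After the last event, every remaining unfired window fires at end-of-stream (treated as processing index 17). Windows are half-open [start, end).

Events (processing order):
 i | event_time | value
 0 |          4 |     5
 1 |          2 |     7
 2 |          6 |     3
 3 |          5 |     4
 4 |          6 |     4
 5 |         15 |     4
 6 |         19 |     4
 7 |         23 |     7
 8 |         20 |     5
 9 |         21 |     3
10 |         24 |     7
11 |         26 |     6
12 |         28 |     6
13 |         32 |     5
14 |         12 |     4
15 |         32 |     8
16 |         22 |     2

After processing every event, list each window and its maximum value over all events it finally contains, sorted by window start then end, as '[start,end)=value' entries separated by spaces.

i=0 t=4 v=5: → [0,6); WM=−∞
i=1 t=2 v=7: → [0,6); WM=1
i=2 t=6 v=3: → [5,11); WM=1
i=3 t=5 v=4: → [5,11),[0,6); WM=3
i=4 t=6 v=4: → [5,11); WM=3
i=5 t=15 v=4: → [15,21),[10,16); WM=12; [0,6) fires=7 [5,11) fires=4
i=6 t=19 v=4: → [15,21); WM=12
i=7 t=23 v=7: → [20,26); WM=20; [10,16) fires=4
i=8 t=20 v=5: → [20,26),[15,21); WM=20
i=9 t=21 v=3: → [20,26); WM=20
i=10 t=24 v=7: → [20,26); WM=20
i=11 t=26 v=6: → [25,31); WM=23; [15,21) fires=5
i=12 t=28 v=6: → [25,31); WM=23
i=13 t=32 v=5: → [30,36); WM=29; [20,26) fires=7
i=14 t=12 v=4: DROP (t<29-4); WM=29
i=15 t=32 v=8: → [30,36); WM=29
i=16 t=22 v=2: DROP (t<29-4); WM=29

[0,6)=7 [5,11)=4 [10,16)=4 [15,21)=5 [20,26)=7 [25,31)=6 [30,36)=8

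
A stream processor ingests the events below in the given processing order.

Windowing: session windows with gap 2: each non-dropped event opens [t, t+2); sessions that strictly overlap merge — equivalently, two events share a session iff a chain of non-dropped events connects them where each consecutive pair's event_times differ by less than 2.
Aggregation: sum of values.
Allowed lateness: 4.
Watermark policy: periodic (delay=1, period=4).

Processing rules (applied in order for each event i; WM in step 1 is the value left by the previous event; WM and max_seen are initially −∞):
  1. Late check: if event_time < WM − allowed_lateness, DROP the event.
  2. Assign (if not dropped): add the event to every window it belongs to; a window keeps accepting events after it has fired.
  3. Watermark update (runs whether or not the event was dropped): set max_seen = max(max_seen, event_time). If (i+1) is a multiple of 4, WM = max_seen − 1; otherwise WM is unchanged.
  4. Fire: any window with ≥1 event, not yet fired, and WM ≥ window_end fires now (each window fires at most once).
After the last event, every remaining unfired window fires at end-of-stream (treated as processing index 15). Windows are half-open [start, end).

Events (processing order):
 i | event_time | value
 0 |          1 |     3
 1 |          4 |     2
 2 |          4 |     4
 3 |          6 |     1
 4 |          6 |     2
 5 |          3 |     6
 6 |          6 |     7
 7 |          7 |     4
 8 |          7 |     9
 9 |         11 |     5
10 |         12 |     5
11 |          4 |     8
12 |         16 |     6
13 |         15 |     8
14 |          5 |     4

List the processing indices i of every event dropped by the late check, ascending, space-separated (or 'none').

i=0 t=1 v=3: → [1,3); WM=−∞
i=1 t=4 v=2: → [4,6); WM=−∞
i=2 t=4 v=4: → [4,6); WM=−∞
i=3 t=6 v=1: → [6,8); WM=5
i=4 t=6 v=2: → [6,8); WM=5
i=5 t=3 v=6: → [3,6); WM=5
i=6 t=6 v=7: → [6,8); WM=5
i=7 t=7 v=4: → [6,9); WM=6
i=8 t=7 v=9: → [6,9); WM=6
i=9 t=11 v=5: → [11,13); WM=6
i=10 t=12 v=5: → [11,14); WM=6
i=11 t=4 v=8: → [3,6); WM=11
i=12 t=16 v=6: → [16,18); WM=11
i=13 t=15 v=8: → [15,18); WM=11
i=14 t=5 v=4: DROP (t<11-4); WM=11

14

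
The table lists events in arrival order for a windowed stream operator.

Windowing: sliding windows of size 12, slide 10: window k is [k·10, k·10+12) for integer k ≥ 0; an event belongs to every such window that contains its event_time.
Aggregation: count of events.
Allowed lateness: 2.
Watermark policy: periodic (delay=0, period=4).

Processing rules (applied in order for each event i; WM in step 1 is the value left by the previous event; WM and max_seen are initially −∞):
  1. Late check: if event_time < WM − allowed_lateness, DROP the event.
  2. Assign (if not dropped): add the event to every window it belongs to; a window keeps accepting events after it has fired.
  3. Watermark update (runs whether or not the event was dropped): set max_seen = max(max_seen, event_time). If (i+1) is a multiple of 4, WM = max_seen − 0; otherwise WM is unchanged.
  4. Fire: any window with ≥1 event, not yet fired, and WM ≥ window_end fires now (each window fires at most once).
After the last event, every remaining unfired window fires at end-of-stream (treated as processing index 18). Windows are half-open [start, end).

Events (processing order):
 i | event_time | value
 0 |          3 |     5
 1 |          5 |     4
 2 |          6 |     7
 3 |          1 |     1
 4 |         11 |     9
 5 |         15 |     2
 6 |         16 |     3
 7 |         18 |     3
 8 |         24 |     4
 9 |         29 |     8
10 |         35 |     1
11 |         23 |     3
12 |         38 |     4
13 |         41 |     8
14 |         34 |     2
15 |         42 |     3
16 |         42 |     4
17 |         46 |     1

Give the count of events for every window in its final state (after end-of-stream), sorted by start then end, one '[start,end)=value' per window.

i=0 t=3 v=5: → [0,12); WM=−∞
i=1 t=5 v=4: → [0,12); WM=−∞
i=2 t=6 v=7: → [0,12); WM=−∞
i=3 t=1 v=1: → [0,12); WM=6
i=4 t=11 v=9: → [10,22),[0,12); WM=6
i=5 t=15 v=2: → [10,22); WM=6
i=6 t=16 v=3: → [10,22); WM=6
i=7 t=18 v=3: → [10,22); WM=18; [0,12) fires=5
i=8 t=24 v=4: → [20,32); WM=18
i=9 t=29 v=8: → [20,32); WM=18
i=10 t=35 v=1: → [30,42); WM=18
i=11 t=23 v=3: → [20,32); WM=35; [10,22) fires=4 [20,32) fires=3
i=12 t=38 v=4: → [30,42); WM=35
i=13 t=41 v=8: → [40,52),[30,42); WM=35
i=14 t=34 v=2: → [30,42); WM=35
i=15 t=42 v=3: → [40,52); WM=42; [30,42) fires=4
i=16 t=42 v=4: → [40,52); WM=42
i=17 t=46 v=1: → [40,52); WM=42

[0,12)=5 [10,22)=4 [20,32)=3 [30,42)=4 [40,52)=4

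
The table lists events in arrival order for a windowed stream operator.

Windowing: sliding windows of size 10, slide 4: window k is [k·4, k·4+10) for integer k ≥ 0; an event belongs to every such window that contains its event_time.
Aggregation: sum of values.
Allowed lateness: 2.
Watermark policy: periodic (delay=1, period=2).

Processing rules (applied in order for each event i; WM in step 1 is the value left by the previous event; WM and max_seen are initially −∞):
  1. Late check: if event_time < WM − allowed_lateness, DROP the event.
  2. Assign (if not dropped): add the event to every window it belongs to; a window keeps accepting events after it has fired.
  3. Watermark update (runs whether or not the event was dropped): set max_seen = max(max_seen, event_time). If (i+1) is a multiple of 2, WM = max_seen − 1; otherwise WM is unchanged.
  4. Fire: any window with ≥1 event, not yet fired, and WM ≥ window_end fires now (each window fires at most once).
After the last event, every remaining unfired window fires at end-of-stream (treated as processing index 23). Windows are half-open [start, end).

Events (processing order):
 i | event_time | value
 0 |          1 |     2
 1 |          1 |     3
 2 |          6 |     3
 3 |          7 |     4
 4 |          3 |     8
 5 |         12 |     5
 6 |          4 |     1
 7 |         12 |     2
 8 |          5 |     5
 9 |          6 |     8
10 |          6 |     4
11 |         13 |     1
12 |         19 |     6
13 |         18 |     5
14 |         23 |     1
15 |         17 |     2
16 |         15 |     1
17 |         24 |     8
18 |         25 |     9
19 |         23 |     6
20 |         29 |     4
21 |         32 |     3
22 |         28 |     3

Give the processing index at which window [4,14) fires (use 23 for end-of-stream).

i=0 t=1 v=2: → [0,10); WM=−∞
i=1 t=1 v=3: → [0,10); WM=0
i=2 t=6 v=3: → [4,14),[0,10); WM=0
i=3 t=7 v=4: → [4,14),[0,10); WM=6
i=4 t=3 v=8: DROP (t<6-2); WM=6
i=5 t=12 v=5: → [12,22),[8,18),[4,14); WM=11; [0,10) fires=12
i=6 t=4 v=1: DROP (t<11-2); WM=11
i=7 t=12 v=2: → [12,22),[8,18),[4,14); WM=11
i=8 t=5 v=5: DROP (t<11-2); WM=11
i=9 t=6 v=8: DROP (t<11-2); WM=11
i=10 t=6 v=4: DROP (t<11-2); WM=11
i=11 t=13 v=1: → [12,22),[8,18),[4,14); WM=12
i=12 t=19 v=6: → [16,26),[12,22); WM=12
i=13 t=18 v=5: → [16,26),[12,22); WM=18; [4,14) fires=15 [8,18) fires=8
i=14 t=23 v=1: → [20,30),[16,26); WM=18
i=15 t=17 v=2: → [16,26),[12,22),[8,18); WM=22; [12,22) fires=21
i=16 t=15 v=1: DROP (t<22-2); WM=22
i=17 t=24 v=8: → [24,34),[20,30),[16,26); WM=23
i=18 t=25 v=9: → [24,34),[20,30),[16,26); WM=23
i=19 t=23 v=6: → [20,30),[16,26); WM=24
i=20 t=29 v=4: → [28,38),[24,34),[20,30); WM=24
i=21 t=32 v=3: → [32,42),[28,38),[24,34); WM=31; [16,26) fires=37 [20,30) fires=28
i=22 t=28 v=3: DROP (t<31-2); WM=31

13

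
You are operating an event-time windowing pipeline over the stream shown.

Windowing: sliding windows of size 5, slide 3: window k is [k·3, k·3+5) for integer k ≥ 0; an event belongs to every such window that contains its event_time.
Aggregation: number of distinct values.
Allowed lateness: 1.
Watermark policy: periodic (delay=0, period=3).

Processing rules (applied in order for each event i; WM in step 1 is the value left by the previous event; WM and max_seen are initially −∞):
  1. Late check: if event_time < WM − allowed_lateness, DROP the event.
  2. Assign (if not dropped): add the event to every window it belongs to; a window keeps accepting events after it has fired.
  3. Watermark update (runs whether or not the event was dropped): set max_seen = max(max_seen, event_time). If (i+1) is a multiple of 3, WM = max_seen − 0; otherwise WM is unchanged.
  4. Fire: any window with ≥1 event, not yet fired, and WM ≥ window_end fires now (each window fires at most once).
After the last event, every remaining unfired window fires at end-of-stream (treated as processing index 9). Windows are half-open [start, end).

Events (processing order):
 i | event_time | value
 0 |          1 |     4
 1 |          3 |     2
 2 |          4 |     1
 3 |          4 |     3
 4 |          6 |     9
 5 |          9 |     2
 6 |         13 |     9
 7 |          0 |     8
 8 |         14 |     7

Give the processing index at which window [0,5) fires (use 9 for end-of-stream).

i=0 t=1 v=4: → [0,5); WM=−∞
i=1 t=3 v=2: → [3,8),[0,5); WM=−∞
i=2 t=4 v=1: → [3,8),[0,5); WM=4
i=3 t=4 v=3: → [3,8),[0,5); WM=4
i=4 t=6 v=9: → [6,11),[3,8); WM=4
i=5 t=9 v=2: → [9,14),[6,11); WM=9; [0,5) fires=4 [3,8) fires=4
i=6 t=13 v=9: → [12,17),[9,14); WM=9
i=7 t=0 v=8: DROP (t<9-1); WM=9
i=8 t=14 v=7: → [12,17); WM=14; [6,11) fires=2 [9,14) fires=2

5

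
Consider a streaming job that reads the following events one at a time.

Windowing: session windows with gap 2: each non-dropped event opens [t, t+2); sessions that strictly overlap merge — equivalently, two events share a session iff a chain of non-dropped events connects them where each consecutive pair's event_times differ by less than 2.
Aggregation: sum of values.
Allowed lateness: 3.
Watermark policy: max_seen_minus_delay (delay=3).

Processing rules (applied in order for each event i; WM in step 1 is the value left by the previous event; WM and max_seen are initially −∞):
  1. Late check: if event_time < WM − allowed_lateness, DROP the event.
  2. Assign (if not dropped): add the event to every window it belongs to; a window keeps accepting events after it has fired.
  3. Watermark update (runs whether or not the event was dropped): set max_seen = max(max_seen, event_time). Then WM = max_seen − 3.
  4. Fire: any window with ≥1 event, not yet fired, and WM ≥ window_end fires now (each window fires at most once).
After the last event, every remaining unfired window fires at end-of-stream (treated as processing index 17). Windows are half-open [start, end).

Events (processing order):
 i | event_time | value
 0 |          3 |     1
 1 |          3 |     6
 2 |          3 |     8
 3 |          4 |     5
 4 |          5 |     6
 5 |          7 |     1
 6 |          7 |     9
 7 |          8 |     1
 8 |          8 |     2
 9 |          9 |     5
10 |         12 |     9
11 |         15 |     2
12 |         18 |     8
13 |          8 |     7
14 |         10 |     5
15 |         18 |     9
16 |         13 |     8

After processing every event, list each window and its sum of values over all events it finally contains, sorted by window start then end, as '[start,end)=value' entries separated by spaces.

[3,7)=26 [7,11)=18 [12,15)=17 [15,17)=2 [18,20)=17

i=0 t=3 v=1: → [3,5); WM=0
i=1 t=3 v=6: → [3,5); WM=0
i=2 t=3 v=8: → [3,5); WM=0
i=3 t=4 v=5: → [3,6); WM=1
i=4 t=5 v=6: → [3,7); WM=2
i=5 t=7 v=1: → [7,9); WM=4
i=6 t=7 v=9: → [7,9); WM=4
i=7 t=8 v=1: → [7,10); WM=5
i=8 t=8 v=2: → [7,10); WM=5
i=9 t=9 v=5: → [7,11); WM=6
i=10 t=12 v=9: → [12,14); WM=9
i=11 t=15 v=2: → [15,17); WM=12
i=12 t=18 v=8: → [18,20); WM=15
i=13 t=8 v=7: DROP (t<15-3); WM=15
i=14 t=10 v=5: DROP (t<15-3); WM=15
i=15 t=18 v=9: → [18,20); WM=15
i=16 t=13 v=8: → [12,15); WM=15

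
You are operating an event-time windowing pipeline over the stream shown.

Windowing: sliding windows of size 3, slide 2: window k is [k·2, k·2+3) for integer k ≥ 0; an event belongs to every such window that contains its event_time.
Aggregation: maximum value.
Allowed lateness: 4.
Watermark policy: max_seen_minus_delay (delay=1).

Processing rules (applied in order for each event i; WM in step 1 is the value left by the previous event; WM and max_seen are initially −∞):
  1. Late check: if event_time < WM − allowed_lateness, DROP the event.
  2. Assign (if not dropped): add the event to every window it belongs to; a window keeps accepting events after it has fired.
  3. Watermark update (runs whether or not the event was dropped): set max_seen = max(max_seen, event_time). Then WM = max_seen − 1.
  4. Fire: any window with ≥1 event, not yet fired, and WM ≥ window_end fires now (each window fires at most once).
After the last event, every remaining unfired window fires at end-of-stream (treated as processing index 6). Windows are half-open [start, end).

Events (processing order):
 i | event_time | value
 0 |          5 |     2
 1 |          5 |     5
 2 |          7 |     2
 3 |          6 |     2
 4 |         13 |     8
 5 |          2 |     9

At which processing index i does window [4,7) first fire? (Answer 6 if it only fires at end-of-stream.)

4

i=0 t=5 v=2: → [4,7); WM=4
i=1 t=5 v=5: → [4,7); WM=4
i=2 t=7 v=2: → [6,9); WM=6
i=3 t=6 v=2: → [6,9),[4,7); WM=6
i=4 t=13 v=8: → [12,15); WM=12; [4,7) fires=5 [6,9) fires=2
i=5 t=2 v=9: DROP (t<12-4); WM=12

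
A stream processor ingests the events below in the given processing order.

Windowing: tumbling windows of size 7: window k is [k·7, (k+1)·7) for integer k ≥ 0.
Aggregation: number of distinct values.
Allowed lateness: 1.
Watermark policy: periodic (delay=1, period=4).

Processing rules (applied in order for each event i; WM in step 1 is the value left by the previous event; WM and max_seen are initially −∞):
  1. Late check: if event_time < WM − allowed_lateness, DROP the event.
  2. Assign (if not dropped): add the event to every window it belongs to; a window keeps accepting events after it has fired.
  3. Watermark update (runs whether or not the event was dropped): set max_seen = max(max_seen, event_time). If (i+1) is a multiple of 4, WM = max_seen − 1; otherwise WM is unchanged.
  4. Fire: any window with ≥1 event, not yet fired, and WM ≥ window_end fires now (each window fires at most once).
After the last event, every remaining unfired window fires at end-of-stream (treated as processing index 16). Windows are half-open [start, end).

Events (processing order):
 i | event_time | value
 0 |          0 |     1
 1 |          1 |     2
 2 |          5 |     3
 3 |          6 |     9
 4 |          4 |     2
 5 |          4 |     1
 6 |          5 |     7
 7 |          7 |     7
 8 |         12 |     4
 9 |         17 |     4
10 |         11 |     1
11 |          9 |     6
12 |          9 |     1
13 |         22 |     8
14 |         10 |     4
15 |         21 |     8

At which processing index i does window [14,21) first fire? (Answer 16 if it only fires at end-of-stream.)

i=0 t=0 v=1: → [0,7); WM=−∞
i=1 t=1 v=2: → [0,7); WM=−∞
i=2 t=5 v=3: → [0,7); WM=−∞
i=3 t=6 v=9: → [0,7); WM=5
i=4 t=4 v=2: → [0,7); WM=5
i=5 t=4 v=1: → [0,7); WM=5
i=6 t=5 v=7: → [0,7); WM=5
i=7 t=7 v=7: → [7,14); WM=6
i=8 t=12 v=4: → [7,14); WM=6
i=9 t=17 v=4: → [14,21); WM=6
i=10 t=11 v=1: → [7,14); WM=6
i=11 t=9 v=6: → [7,14); WM=16; [0,7) fires=5 [7,14) fires=4
i=12 t=9 v=1: DROP (t<16-1); WM=16
i=13 t=22 v=8: → [21,28); WM=16
i=14 t=10 v=4: DROP (t<16-1); WM=16
i=15 t=21 v=8: → [21,28); WM=21; [14,21) fires=1

15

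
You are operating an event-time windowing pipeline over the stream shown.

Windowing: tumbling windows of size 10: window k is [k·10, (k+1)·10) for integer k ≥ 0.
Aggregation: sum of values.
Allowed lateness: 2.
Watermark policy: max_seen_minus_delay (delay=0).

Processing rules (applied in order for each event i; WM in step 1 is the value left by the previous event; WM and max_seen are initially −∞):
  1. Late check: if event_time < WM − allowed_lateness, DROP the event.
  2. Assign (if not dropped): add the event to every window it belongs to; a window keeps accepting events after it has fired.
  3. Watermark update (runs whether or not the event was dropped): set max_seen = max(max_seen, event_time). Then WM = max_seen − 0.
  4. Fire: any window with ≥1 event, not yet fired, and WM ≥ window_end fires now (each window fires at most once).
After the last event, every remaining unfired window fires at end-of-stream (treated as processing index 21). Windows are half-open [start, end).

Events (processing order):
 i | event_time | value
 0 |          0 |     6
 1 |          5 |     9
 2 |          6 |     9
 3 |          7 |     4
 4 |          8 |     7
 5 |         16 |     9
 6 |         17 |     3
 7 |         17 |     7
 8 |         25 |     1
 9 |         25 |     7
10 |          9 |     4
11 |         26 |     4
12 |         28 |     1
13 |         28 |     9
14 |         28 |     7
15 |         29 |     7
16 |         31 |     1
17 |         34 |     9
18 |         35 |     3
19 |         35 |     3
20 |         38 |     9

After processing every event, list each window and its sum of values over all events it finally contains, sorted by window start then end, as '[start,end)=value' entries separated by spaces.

i=0 t=0 v=6: → [0,10); WM=0
i=1 t=5 v=9: → [0,10); WM=5
i=2 t=6 v=9: → [0,10); WM=6
i=3 t=7 v=4: → [0,10); WM=7
i=4 t=8 v=7: → [0,10); WM=8
i=5 t=16 v=9: → [10,20); WM=16; [0,10) fires=35
i=6 t=17 v=3: → [10,20); WM=17
i=7 t=17 v=7: → [10,20); WM=17
i=8 t=25 v=1: → [20,30); WM=25; [10,20) fires=19
i=9 t=25 v=7: → [20,30); WM=25
i=10 t=9 v=4: DROP (t<25-2); WM=25
i=11 t=26 v=4: → [20,30); WM=26
i=12 t=28 v=1: → [20,30); WM=28
i=13 t=28 v=9: → [20,30); WM=28
i=14 t=28 v=7: → [20,30); WM=28
i=15 t=29 v=7: → [20,30); WM=29
i=16 t=31 v=1: → [30,40); WM=31; [20,30) fires=36
i=17 t=34 v=9: → [30,40); WM=34
i=18 t=35 v=3: → [30,40); WM=35
i=19 t=35 v=3: → [30,40); WM=35
i=20 t=38 v=9: → [30,40); WM=38

[0,10)=35 [10,20)=19 [20,30)=36 [30,40)=25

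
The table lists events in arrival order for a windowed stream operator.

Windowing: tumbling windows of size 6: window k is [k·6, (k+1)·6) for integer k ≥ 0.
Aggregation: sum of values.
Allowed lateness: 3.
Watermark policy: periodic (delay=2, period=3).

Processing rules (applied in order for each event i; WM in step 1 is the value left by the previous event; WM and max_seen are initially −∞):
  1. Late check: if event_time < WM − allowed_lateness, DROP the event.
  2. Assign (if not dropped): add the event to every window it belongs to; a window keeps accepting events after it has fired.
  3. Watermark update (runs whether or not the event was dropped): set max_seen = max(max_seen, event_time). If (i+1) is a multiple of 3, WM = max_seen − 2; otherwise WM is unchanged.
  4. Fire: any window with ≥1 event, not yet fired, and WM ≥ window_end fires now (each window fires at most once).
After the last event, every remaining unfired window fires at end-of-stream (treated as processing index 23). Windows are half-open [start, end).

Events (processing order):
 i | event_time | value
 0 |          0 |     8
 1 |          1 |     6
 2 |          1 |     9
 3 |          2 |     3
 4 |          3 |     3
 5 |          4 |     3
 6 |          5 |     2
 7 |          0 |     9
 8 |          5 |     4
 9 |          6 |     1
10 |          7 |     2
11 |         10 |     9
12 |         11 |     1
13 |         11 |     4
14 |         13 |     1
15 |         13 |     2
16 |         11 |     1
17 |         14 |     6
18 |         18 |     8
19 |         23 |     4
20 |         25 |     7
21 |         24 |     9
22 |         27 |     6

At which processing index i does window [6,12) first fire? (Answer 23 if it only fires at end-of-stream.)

17

i=0 t=0 v=8: → [0,6); WM=−∞
i=1 t=1 v=6: → [0,6); WM=−∞
i=2 t=1 v=9: → [0,6); WM=-1
i=3 t=2 v=3: → [0,6); WM=-1
i=4 t=3 v=3: → [0,6); WM=-1
i=5 t=4 v=3: → [0,6); WM=2
i=6 t=5 v=2: → [0,6); WM=2
i=7 t=0 v=9: → [0,6); WM=2
i=8 t=5 v=4: → [0,6); WM=3
i=9 t=6 v=1: → [6,12); WM=3
i=10 t=7 v=2: → [6,12); WM=3
i=11 t=10 v=9: → [6,12); WM=8; [0,6) fires=47
i=12 t=11 v=1: → [6,12); WM=8
i=13 t=11 v=4: → [6,12); WM=8
i=14 t=13 v=1: → [12,18); WM=11
i=15 t=13 v=2: → [12,18); WM=11
i=16 t=11 v=1: → [6,12); WM=11
i=17 t=14 v=6: → [12,18); WM=12; [6,12) fires=18
i=18 t=18 v=8: → [18,24); WM=12
i=19 t=23 v=4: → [18,24); WM=12
i=20 t=25 v=7: → [24,30); WM=23; [12,18) fires=9
i=21 t=24 v=9: → [24,30); WM=23
i=22 t=27 v=6: → [24,30); WM=23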